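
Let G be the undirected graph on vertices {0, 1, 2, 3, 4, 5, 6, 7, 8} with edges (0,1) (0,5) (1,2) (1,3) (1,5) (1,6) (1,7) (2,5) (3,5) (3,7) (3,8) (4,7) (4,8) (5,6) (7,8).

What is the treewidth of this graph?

2

A width-2 tree decomposition is:
Bags: B1 = {1, 3, 7}  B2 = {1, 3, 5}  B3 = {3, 7, 8}  B4 = {4, 7, 8}  B5 = {1, 5, 6}  B6 = {1, 2, 5}  B7 = {0, 1, 5}
Tree: B1–B2, B1–B3, B3–B4, B2–B5, B2–B6, B2–B7
Each bag holds 3 vertices, so the decomposition has width 2, which upper-bounds the treewidth. Conversely, {3, 7, 8} is a clique of size 3, and the vertices of any clique must share a bag in every tree decomposition; so some bag has ≥ 3 vertices and tw(G) ≥ 2. Combining the bounds, tw(G) = 2.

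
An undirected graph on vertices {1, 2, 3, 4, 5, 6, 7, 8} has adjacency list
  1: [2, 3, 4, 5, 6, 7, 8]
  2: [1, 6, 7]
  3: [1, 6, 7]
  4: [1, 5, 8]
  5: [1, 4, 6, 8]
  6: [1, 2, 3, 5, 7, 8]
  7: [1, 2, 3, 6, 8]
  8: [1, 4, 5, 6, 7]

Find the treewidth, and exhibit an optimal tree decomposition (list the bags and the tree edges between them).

Treewidth 3.
One optimal decomposition is:
Bags: B1 = {1, 6, 7, 8}  B2 = {1, 3, 6, 7}  B3 = {1, 5, 6, 8}  B4 = {1, 2, 6, 7}  B5 = {1, 4, 5, 8}
Tree: B1–B2, B1–B3, B1–B4, B3–B5

Every bag has size at most 4, so the width is 4 − 1 = 3 and tw(G) ≤ 3. On the other hand G contains the 4-clique {1, 4, 5, 8}. A clique must lie in a single bag of any decomposition, so no decomposition can have width below 3. Combining the bounds, tw(G) = 3.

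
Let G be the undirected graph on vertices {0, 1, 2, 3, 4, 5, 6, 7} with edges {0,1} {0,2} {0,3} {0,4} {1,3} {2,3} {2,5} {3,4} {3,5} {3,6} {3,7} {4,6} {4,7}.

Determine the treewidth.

2

A width-2 tree decomposition is:
Bags: B1 = {0, 1, 3}  B2 = {0, 3, 4}  B3 = {0, 2, 3}  B4 = {3, 4, 6}  B5 = {2, 3, 5}  B6 = {3, 4, 7}
Tree: B1–B2, B1–B3, B2–B4, B3–B5, B2–B6
Every bag has size at most 3, so the width is 3 − 1 = 2 and tw(G) ≤ 2. Conversely, {0, 1, 3} is a clique of size 3, and the vertices of any clique must share a bag in every tree decomposition; so some bag has ≥ 3 vertices and tw(G) ≥ 2. Hence tw(G) = 2 exactly.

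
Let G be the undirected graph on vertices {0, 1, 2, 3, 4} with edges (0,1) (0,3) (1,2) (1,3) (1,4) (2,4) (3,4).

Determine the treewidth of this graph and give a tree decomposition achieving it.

The largest bag has 3 vertices, giving width 2; this decomposition certifies tw(G) ≤ 2. Conversely, {1, 2, 4} is a clique of size 3, and the vertices of any clique must share a bag in every tree decomposition; so some bag has ≥ 3 vertices and tw(G) ≥ 2. Therefore the treewidth is 2.

Treewidth 2.
One optimal decomposition is:
Bags: B1 = {1, 3, 4}  B2 = {0, 1, 3}  B3 = {1, 2, 4}
Tree: B1–B2, B1–B3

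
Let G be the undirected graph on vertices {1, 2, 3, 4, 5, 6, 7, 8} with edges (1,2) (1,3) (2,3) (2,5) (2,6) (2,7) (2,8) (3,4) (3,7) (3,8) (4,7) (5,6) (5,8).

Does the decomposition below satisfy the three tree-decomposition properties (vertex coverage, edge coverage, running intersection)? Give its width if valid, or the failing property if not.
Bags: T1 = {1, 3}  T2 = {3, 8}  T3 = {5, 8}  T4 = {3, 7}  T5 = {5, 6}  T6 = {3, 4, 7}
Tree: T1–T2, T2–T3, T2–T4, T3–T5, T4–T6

No — vertex 2 appears in no bag.

A tree decomposition must satisfy three properties: every vertex lies in some bag; for every edge, both endpoints lie together in some bag; and for every vertex, the bags containing it form a connected subtree. Here vertex 2 appears in no bag, so the decomposition is invalid.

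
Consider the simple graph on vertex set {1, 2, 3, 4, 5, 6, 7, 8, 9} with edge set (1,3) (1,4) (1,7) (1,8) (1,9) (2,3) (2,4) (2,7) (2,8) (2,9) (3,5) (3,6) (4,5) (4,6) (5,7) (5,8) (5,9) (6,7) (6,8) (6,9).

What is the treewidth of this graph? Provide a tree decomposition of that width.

Treewidth 4.
One such decomposition:
Bags: B1 = {1, 2, 3, 5, 6}  B2 = {1, 2, 5, 6, 7}  B3 = {1, 2, 5, 6, 8}  B4 = {1, 2, 4, 5, 6}  B5 = {1, 2, 5, 6, 9}
Tree: B1–B2, B2–B3, B3–B4, B4–B5

The largest bag has 5 vertices, giving width 4; this decomposition certifies tw(G) ≤ 4. For the lower bound: the 5 vertex sets {3,5}, {6,7}, {2,8}, {1}, {4} are disjoint, each induces a connected subgraph, and every pair is joined by at least one edge of G. Contracting each set to a single vertex therefore yields K_{5} as a minor, and since treewidth is minor-monotone, tw(G) ≥ tw(K_{5}) = 4. Combining the bounds, tw(G) = 4.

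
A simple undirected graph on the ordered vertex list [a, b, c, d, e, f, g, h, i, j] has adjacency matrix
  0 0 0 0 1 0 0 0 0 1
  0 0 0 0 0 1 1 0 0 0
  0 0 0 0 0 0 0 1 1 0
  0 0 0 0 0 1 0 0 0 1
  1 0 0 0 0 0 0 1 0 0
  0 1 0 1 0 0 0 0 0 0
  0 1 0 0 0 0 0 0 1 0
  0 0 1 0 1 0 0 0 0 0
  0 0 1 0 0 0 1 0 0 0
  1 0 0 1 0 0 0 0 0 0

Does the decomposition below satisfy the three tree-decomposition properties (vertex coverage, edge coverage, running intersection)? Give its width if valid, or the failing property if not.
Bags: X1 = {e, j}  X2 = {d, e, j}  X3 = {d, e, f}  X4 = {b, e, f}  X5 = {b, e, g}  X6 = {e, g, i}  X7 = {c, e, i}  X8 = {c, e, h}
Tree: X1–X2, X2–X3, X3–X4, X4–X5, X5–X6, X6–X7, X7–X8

No — vertex a appears in no bag.

A tree decomposition must satisfy three properties: every vertex lies in some bag; for every edge, both endpoints lie together in some bag; and for every vertex, the bags containing it form a connected subtree. Here vertex a appears in no bag, so the decomposition is invalid.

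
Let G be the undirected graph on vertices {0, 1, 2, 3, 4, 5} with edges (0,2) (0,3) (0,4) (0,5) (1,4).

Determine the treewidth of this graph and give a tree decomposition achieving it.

The largest bag has 2 vertices, giving width 1; this decomposition certifies tw(G) ≤ 1. Since G has at least one edge (e.g. 5–0), it is not an edgeless graph, so tw(G) ≥ 1. Therefore the treewidth is 1.

Treewidth 1.
One such decomposition:
Bags: B1 = {0, 5}  B2 = {0, 3}  B3 = {0, 2}  B4 = {0, 4}  B5 = {1, 4}
Tree: B1–B2, B2–B3, B2–B4, B4–B5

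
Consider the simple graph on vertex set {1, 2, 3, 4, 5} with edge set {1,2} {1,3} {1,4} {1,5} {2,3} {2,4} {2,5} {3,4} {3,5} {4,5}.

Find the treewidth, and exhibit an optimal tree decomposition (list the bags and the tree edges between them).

Treewidth 4.
One optimal decomposition is:
Bags: B1 = {1, 2, 3, 4, 5}
Tree: (single bag)

With just one bag of size 5, the width is 5 − 1 = 4, so tw(G) ≤ 4. For the lower bound, the 5 vertices {1, 2, 3, 4, 5} are pairwise adjacent, and any tree decomposition puts a clique entirely inside one bag — forcing width ≥ 4. The upper and lower bounds meet at 4, so that is the treewidth.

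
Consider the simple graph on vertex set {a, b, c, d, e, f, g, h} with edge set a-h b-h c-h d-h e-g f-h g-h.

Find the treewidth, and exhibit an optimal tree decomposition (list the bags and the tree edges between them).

Treewidth 1.
One such decomposition:
Bags: B1 = {g, h}  B2 = {d, h}  B3 = {a, h}  B4 = {c, h}  B5 = {b, h}  B6 = {f, h}  B7 = {e, g}
Tree: B1–B2, B1–B3, B2–B4, B1–B5, B1–B6, B1–B7

The largest bag has 2 vertices, giving width 1; this decomposition certifies tw(G) ≤ 1. Any graph with an edge has treewidth ≥ 1, and G has the edge g–h. Therefore the treewidth is 1.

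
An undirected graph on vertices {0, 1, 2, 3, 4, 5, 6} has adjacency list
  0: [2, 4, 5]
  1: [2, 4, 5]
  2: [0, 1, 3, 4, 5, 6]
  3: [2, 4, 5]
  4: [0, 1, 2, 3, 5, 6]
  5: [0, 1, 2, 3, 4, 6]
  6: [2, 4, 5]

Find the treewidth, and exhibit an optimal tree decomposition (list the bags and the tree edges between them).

Treewidth 3.
One optimal decomposition is:
Bags: B1 = {1, 2, 4, 5}  B2 = {2, 3, 4, 5}  B3 = {0, 2, 4, 5}  B4 = {2, 4, 5, 6}
Tree: B1–B2, B1–B3, B2–B4

Every bag has size at most 4, so the width is 4 − 1 = 3 and tw(G) ≤ 3. Conversely, {0, 2, 4, 5} is a clique of size 4, and the vertices of any clique must share a bag in every tree decomposition; so some bag has ≥ 4 vertices and tw(G) ≥ 3. The upper and lower bounds meet at 3, so that is the treewidth.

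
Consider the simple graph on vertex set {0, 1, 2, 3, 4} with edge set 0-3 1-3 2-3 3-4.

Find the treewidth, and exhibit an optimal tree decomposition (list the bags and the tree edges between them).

The largest bag has 2 vertices, giving width 1; this decomposition certifies tw(G) ≤ 1. Any graph with an edge has treewidth ≥ 1, and G has the edge 0–3. Combining the bounds, tw(G) = 1.

Treewidth 1.
One optimal decomposition is:
Bags: B1 = {0, 3}  B2 = {3, 4}  B3 = {1, 3}  B4 = {2, 3}
Tree: B1–B2, B2–B3, B1–B4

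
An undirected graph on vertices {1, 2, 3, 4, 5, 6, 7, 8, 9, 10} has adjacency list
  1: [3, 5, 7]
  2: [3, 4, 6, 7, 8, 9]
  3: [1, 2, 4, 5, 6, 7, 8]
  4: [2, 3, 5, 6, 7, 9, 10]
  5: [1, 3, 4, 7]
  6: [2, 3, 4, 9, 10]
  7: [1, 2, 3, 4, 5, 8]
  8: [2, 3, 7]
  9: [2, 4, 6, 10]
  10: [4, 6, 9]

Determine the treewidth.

3

A width-3 tree decomposition is:
Bags: B1 = {1, 3, 5, 7}  B2 = {3, 4, 5, 7}  B3 = {2, 3, 4, 7}  B4 = {2, 3, 7, 8}  B5 = {2, 3, 4, 6}  B6 = {2, 4, 6, 9}  B7 = {4, 6, 9, 10}
Tree: B1–B2, B2–B3, B3–B4, B3–B5, B5–B6, B6–B7
Each bag holds 4 vertices, so the decomposition has width 3, which upper-bounds the treewidth. On the other hand G contains the 4-clique {2, 4, 6, 9}. A clique must lie in a single bag of any decomposition, so no decomposition can have width below 3. Combining the bounds, tw(G) = 3.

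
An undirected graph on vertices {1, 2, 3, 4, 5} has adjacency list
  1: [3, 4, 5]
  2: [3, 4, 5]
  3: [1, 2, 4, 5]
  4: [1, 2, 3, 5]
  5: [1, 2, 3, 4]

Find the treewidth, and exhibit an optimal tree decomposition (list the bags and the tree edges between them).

Treewidth 3.
One such decomposition:
Bags: B1 = {1, 3, 4, 5}  B2 = {2, 3, 4, 5}
Tree: B1–B2

Every bag has size at most 4, so the width is 4 − 1 = 3 and tw(G) ≤ 3. On the other hand G contains the 4-clique {1, 3, 4, 5}. A clique must lie in a single bag of any decomposition, so no decomposition can have width below 3. The upper and lower bounds meet at 3, so that is the treewidth.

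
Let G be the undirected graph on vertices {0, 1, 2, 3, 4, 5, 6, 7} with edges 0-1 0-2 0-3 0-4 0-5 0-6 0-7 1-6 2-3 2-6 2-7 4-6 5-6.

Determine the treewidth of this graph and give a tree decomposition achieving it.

Treewidth 2.
One optimal decomposition is:
Bags: B1 = {0, 2, 6}  B2 = {0, 1, 6}  B3 = {0, 2, 7}  B4 = {0, 5, 6}  B5 = {0, 2, 3}  B6 = {0, 4, 6}
Tree: B1–B2, B1–B3, B2–B4, B1–B5, B4–B6

The largest bag has 3 vertices, giving width 2; this decomposition certifies tw(G) ≤ 2. Conversely, {0, 2, 3} is a clique of size 3, and the vertices of any clique must share a bag in every tree decomposition; so some bag has ≥ 3 vertices and tw(G) ≥ 2. The upper and lower bounds meet at 2, so that is the treewidth.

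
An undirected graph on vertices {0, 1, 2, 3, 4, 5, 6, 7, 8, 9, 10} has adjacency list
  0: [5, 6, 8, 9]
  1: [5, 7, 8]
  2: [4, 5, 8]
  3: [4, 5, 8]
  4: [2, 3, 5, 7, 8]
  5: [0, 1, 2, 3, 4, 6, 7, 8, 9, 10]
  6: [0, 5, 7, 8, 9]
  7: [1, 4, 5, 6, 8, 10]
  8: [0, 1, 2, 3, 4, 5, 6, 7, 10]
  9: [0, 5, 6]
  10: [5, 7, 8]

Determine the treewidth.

3

A width-3 tree decomposition is:
Bags: B1 = {4, 5, 7, 8}  B2 = {5, 6, 7, 8}  B3 = {2, 4, 5, 8}  B4 = {5, 7, 8, 10}  B5 = {1, 5, 7, 8}  B6 = {0, 5, 6, 8}  B7 = {0, 5, 6, 9}  B8 = {3, 4, 5, 8}
Tree: B1–B2, B1–B3, B1–B4, B4–B5, B2–B6, B6–B7, B3–B8
The largest bag has 4 vertices, giving width 3; this decomposition certifies tw(G) ≤ 3. For the lower bound, the 4 vertices {0, 5, 6, 8} are pairwise adjacent, and any tree decomposition puts a clique entirely inside one bag — forcing width ≥ 3. Therefore the treewidth is 3.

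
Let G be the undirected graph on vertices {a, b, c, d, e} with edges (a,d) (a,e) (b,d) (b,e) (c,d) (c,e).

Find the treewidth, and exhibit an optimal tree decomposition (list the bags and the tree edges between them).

Treewidth 2.
One optimal decomposition is:
Bags: B1 = {a, d, e}  B2 = {b, d, e}  B3 = {c, d, e}
Tree: B1–B2, B2–B3

The largest bag has 3 vertices, giving width 2; this decomposition certifies tw(G) ≤ 2. The edges d–a–e–b–d form a cycle, so G is not a tree and its treewidth is at least 2. Hence tw(G) = 2 exactly.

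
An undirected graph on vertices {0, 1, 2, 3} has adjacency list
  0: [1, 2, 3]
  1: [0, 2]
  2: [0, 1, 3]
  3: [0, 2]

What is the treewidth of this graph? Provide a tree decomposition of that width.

The largest bag has 3 vertices, giving width 2; this decomposition certifies tw(G) ≤ 2. On the other hand G contains the 3-clique {0, 1, 2}. A clique must lie in a single bag of any decomposition, so no decomposition can have width below 2. The upper and lower bounds meet at 2, so that is the treewidth.

Treewidth 2.
One such decomposition:
Bags: B1 = {0, 1, 2}  B2 = {0, 2, 3}
Tree: B1–B2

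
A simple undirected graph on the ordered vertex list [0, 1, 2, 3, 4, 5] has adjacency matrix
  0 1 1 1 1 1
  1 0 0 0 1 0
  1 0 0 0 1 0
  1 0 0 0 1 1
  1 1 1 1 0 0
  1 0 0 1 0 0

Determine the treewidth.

2

A width-2 tree decomposition is:
Bags: B1 = {0, 3, 5}  B2 = {0, 3, 4}  B3 = {0, 2, 4}  B4 = {0, 1, 4}
Tree: B1–B2, B2–B3, B2–B4
The largest bag has 3 vertices, giving width 2; this decomposition certifies tw(G) ≤ 2. Conversely, {0, 1, 4} is a clique of size 3, and the vertices of any clique must share a bag in every tree decomposition; so some bag has ≥ 3 vertices and tw(G) ≥ 2. Hence tw(G) = 2 exactly.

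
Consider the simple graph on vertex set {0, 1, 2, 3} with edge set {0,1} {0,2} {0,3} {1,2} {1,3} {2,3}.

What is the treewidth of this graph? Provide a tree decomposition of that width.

With just one bag of size 4, the width is 4 − 1 = 3, so tw(G) ≤ 3. Conversely, {0, 1, 2, 3} is a clique of size 4, and the vertices of any clique must share a bag in every tree decomposition; so some bag has ≥ 4 vertices and tw(G) ≥ 3. Hence tw(G) = 3 exactly.

Treewidth 3.
Bags: B1 = {0, 1, 2, 3}
Tree: (single bag)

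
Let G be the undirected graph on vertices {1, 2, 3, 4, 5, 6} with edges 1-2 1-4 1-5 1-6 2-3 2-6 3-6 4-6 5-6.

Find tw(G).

2

A width-2 tree decomposition is:
Bags: B1 = {1, 2, 6}  B2 = {2, 3, 6}  B3 = {1, 4, 6}  B4 = {1, 5, 6}
Tree: B1–B2, B1–B3, B3–B4
The largest bag has 3 vertices, giving width 2; this decomposition certifies tw(G) ≤ 2. On the other hand G contains the 3-clique {1, 2, 6}. A clique must lie in a single bag of any decomposition, so no decomposition can have width below 2. Hence tw(G) = 2 exactly.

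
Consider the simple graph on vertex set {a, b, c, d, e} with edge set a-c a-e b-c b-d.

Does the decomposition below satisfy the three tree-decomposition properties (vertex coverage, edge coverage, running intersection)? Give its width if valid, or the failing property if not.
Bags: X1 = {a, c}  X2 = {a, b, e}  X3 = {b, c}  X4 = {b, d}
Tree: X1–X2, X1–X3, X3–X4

No — bags containing vertex b are not connected in the tree.

A tree decomposition must satisfy three properties: every vertex lies in some bag; for every edge, both endpoints lie together in some bag; and for every vertex, the bags containing it form a connected subtree. Here bags containing vertex b are not connected in the tree, so the decomposition is invalid.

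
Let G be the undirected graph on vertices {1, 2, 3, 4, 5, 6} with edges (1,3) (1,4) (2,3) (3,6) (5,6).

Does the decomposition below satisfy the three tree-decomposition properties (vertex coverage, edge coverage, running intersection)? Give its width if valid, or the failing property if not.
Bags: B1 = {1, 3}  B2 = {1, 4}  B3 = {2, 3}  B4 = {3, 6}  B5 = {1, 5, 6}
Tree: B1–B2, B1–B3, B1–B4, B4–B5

No — bags containing vertex 1 are not connected in the tree.

A tree decomposition must satisfy three properties: every vertex lies in some bag; for every edge, both endpoints lie together in some bag; and for every vertex, the bags containing it form a connected subtree. Here bags containing vertex 1 are not connected in the tree, so the decomposition is invalid.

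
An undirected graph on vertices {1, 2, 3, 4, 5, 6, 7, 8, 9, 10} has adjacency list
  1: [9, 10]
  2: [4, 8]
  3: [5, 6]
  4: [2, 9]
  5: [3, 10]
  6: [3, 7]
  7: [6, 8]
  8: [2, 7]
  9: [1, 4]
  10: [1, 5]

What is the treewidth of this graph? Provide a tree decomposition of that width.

Treewidth 2.
Bags: B1 = {3, 5, 10}  B2 = {1, 3, 10}  B3 = {1, 3, 9}  B4 = {3, 4, 9}  B5 = {2, 3, 4}  B6 = {2, 3, 8}  B7 = {3, 7, 8}  B8 = {3, 6, 7}
Tree: B1–B2, B2–B3, B3–B4, B4–B5, B5–B6, B6–B7, B7–B8

The largest bag has 3 vertices, giving width 2; this decomposition certifies tw(G) ≤ 2. The edges 3–5–10–1–9–4–2–8–7–6–3 form a cycle, so G is not a tree and its treewidth is at least 2. Therefore the treewidth is 2.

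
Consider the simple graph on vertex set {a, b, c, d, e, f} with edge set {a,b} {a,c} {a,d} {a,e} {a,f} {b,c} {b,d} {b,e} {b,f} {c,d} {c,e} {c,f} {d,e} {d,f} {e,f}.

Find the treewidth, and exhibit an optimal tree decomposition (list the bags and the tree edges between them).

With just one bag of size 6, the width is 6 − 1 = 5, so tw(G) ≤ 5. Conversely, {a, b, c, d, e, f} is a clique of size 6, and the vertices of any clique must share a bag in every tree decomposition; so some bag has ≥ 6 vertices and tw(G) ≥ 5. Hence tw(G) = 5 exactly.

Treewidth 5.
Bags: B1 = {a, b, c, d, e, f}
Tree: (single bag)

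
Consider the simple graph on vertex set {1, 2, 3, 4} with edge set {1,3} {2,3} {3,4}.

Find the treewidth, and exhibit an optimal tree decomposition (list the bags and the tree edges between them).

The largest bag has 2 vertices, giving width 1; this decomposition certifies tw(G) ≤ 1. Since G has at least one edge (e.g. 2–3), it is not an edgeless graph, so tw(G) ≥ 1. Therefore the treewidth is 1.

Treewidth 1.
One such decomposition:
Bags: B1 = {2, 3}  B2 = {3, 4}  B3 = {1, 3}
Tree: B1–B2, B2–B3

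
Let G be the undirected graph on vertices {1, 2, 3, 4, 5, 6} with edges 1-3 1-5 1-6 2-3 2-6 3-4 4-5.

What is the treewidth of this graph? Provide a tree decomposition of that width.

Every bag has size at most 3, so the width is 3 − 1 = 2 and tw(G) ≤ 2. The edges 2–6–1–3–2 form a cycle, so G is not a tree and its treewidth is at least 2. The upper and lower bounds meet at 2, so that is the treewidth.

Treewidth 2.
One such decomposition:
Bags: B1 = {2, 3, 6}  B2 = {1, 3, 6}  B3 = {1, 3, 4}  B4 = {1, 4, 5}
Tree: B1–B2, B2–B3, B3–B4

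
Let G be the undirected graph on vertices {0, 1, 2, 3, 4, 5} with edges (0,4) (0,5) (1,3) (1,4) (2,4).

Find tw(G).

A width-1 tree decomposition is:
Bags: B1 = {0, 5}  B2 = {0, 4}  B3 = {2, 4}  B4 = {1, 4}  B5 = {1, 3}
Tree: B1–B2, B2–B3, B2–B4, B4–B5
The largest bag has 2 vertices, giving width 1; this decomposition certifies tw(G) ≤ 1. Any graph with an edge has treewidth ≥ 1, and G has the edge 5–0. Hence tw(G) = 1 exactly.

1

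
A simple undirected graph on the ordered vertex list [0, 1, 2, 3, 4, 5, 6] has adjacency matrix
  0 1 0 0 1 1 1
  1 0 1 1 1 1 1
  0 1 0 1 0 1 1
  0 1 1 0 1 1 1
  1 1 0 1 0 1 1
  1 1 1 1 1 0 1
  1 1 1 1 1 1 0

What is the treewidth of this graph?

A width-4 tree decomposition is:
Bags: B1 = {0, 1, 4, 5, 6}  B2 = {1, 3, 4, 5, 6}  B3 = {1, 2, 3, 5, 6}
Tree: B1–B2, B2–B3
Every bag has size at most 5, so the width is 5 − 1 = 4 and tw(G) ≤ 4. On the other hand G contains the 5-clique {0, 1, 4, 5, 6}. A clique must lie in a single bag of any decomposition, so no decomposition can have width below 4. Combining the bounds, tw(G) = 4.

4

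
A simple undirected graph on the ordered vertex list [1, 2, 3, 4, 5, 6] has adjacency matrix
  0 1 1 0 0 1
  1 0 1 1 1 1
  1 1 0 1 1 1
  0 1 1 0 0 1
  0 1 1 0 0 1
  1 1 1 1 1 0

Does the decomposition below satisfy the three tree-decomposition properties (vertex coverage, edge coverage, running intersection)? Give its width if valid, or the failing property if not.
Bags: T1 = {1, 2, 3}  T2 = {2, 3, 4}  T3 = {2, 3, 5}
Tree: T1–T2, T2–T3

A tree decomposition must satisfy three properties: every vertex lies in some bag; for every edge, both endpoints lie together in some bag; and for every vertex, the bags containing it form a connected subtree. Here vertex 6 appears in no bag, so the decomposition is invalid.

No — vertex 6 appears in no bag.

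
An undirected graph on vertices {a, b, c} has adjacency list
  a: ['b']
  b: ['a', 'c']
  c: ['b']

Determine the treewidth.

1

A width-1 tree decomposition is:
Bags: B1 = {a, b}  B2 = {b, c}
Tree: B1–B2
The largest bag has 2 vertices, giving width 1; this decomposition certifies tw(G) ≤ 1. Since G has at least one edge (e.g. b–a), it is not an edgeless graph, so tw(G) ≥ 1. Combining the bounds, tw(G) = 1.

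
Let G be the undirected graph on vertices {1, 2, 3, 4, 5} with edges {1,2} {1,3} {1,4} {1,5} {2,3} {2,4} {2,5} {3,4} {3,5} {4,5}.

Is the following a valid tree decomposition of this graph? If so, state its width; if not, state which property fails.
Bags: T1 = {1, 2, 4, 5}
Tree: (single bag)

No — vertex 3 appears in no bag.

A tree decomposition must satisfy three properties: every vertex lies in some bag; for every edge, both endpoints lie together in some bag; and for every vertex, the bags containing it form a connected subtree. Here vertex 3 appears in no bag, so the decomposition is invalid.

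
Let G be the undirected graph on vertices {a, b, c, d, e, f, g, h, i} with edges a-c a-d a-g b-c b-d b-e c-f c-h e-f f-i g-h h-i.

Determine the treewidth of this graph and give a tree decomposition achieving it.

Treewidth 3.
Bags: B1 = {a, d, g, h}  B2 = {a, c, d, h}  B3 = {b, c, d, h}  B4 = {b, c, h, i}  B5 = {b, c, f, i}  B6 = {b, e, f, i}
Tree: B1–B2, B2–B3, B3–B4, B4–B5, B5–B6

Every bag has size at most 4, so the width is 4 − 1 = 3 and tw(G) ≤ 3. For the lower bound: the 4 vertex sets {a,d,g}, {h}, {c}, {b,e,f,i} are disjoint, each induces a connected subgraph, and every pair is joined by at least one edge of G. Contracting each set to a single vertex therefore yields K_{4} as a minor, and since treewidth is minor-monotone, tw(G) ≥ tw(K_{4}) = 3. Hence tw(G) = 3 exactly.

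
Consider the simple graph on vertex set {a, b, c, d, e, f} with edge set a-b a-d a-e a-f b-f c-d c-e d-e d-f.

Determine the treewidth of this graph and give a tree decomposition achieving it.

Treewidth 2.
Bags: B1 = {a, d, e}  B2 = {a, d, f}  B3 = {a, b, f}  B4 = {c, d, e}
Tree: B1–B2, B2–B3, B1–B4

The largest bag has 3 vertices, giving width 2; this decomposition certifies tw(G) ≤ 2. On the other hand G contains the 3-clique {c, d, e}. A clique must lie in a single bag of any decomposition, so no decomposition can have width below 2. Hence tw(G) = 2 exactly.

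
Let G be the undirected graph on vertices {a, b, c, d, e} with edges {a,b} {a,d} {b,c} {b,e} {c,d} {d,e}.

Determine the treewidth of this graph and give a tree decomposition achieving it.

Every bag has size at most 3, so the width is 3 − 1 = 2 and tw(G) ≤ 2. Since d–c–b–e–d is a cycle in G, G is not acyclic. Forests are exactly the graphs of treewidth ≤ 1, so tw(G) ≥ 2. Combining the bounds, tw(G) = 2.

Treewidth 2.
One such decomposition:
Bags: B1 = {b, c, d}  B2 = {b, d, e}  B3 = {a, b, d}
Tree: B1–B2, B2–B3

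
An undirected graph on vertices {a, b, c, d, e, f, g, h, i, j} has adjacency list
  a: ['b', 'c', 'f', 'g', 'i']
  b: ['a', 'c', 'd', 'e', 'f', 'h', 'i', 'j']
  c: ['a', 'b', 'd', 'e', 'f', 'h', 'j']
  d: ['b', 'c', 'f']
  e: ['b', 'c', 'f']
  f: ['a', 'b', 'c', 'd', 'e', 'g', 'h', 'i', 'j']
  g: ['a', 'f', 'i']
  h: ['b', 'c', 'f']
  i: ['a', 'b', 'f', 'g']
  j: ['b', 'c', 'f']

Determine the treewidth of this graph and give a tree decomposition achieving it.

Each bag holds 4 vertices, so the decomposition has width 3, which upper-bounds the treewidth. On the other hand G contains the 4-clique {a, f, g, i}. A clique must lie in a single bag of any decomposition, so no decomposition can have width below 3. Combining the bounds, tw(G) = 3.

Treewidth 3.
One such decomposition:
Bags: B1 = {a, b, f, i}  B2 = {a, f, g, i}  B3 = {a, b, c, f}  B4 = {b, c, f, j}  B5 = {b, c, e, f}  B6 = {b, c, f, h}  B7 = {b, c, d, f}
Tree: B1–B2, B1–B3, B3–B4, B3–B5, B4–B6, B6–B7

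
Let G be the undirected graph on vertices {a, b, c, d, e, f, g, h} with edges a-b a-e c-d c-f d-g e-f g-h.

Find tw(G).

A width-1 tree decomposition is:
Bags: B1 = {a, b}  B2 = {a, e}  B3 = {e, f}  B4 = {c, f}  B5 = {c, d}  B6 = {d, g}  B7 = {g, h}
Tree: B1–B2, B2–B3, B3–B4, B4–B5, B5–B6, B6–B7
The largest bag has 2 vertices, giving width 1; this decomposition certifies tw(G) ≤ 1. G has an edge, so its treewidth is at least 1. Therefore the treewidth is 1.

1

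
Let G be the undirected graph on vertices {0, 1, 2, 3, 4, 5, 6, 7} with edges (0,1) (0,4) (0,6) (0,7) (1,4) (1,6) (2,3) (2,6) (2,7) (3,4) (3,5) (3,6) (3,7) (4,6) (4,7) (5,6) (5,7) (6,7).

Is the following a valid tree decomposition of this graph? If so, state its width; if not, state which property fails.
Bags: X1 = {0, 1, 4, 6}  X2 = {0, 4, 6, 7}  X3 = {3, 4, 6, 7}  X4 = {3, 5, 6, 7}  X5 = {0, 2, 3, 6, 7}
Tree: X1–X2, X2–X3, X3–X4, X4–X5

No — bags containing vertex 0 are not connected in the tree.

A tree decomposition must satisfy three properties: every vertex lies in some bag; for every edge, both endpoints lie together in some bag; and for every vertex, the bags containing it form a connected subtree. Here bags containing vertex 0 are not connected in the tree, so the decomposition is invalid.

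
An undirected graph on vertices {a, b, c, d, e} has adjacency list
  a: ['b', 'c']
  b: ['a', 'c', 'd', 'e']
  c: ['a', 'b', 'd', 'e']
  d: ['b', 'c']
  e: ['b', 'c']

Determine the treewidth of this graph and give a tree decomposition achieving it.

Treewidth 2.
One optimal decomposition is:
Bags: B1 = {b, c, e}  B2 = {b, c, d}  B3 = {a, b, c}
Tree: B1–B2, B2–B3

Each bag holds 3 vertices, so the decomposition has width 2, which upper-bounds the treewidth. Conversely, {b, c, d} is a clique of size 3, and the vertices of any clique must share a bag in every tree decomposition; so some bag has ≥ 3 vertices and tw(G) ≥ 2. Therefore the treewidth is 2.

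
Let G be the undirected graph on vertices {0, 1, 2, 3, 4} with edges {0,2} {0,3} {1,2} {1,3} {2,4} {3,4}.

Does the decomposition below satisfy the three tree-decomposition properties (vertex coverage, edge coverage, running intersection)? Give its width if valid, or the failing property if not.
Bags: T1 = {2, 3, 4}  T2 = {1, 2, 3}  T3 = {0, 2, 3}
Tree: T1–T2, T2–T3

Checking the three conditions: (i) the bags cover all of {0, 1, 2, 3, 4}; (ii) for each edge, some bag contains both endpoints; (iii) the bags containing any fixed vertex form a subtree. All hold, so the decomposition is valid with width 3 − 1 = 2.

Yes; width 2.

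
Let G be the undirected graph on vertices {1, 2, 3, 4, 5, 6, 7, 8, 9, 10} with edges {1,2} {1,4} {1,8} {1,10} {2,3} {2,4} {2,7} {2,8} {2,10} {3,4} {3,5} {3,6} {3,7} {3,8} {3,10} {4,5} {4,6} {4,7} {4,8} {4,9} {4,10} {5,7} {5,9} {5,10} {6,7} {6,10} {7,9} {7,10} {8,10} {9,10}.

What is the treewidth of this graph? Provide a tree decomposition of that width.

The largest bag has 5 vertices, giving width 4; this decomposition certifies tw(G) ≤ 4. Conversely, {1, 2, 4, 8, 10} is a clique of size 5, and the vertices of any clique must share a bag in every tree decomposition; so some bag has ≥ 5 vertices and tw(G) ≥ 4. Hence tw(G) = 4 exactly.

Treewidth 4.
One optimal decomposition is:
Bags: B1 = {2, 3, 4, 8, 10}  B2 = {2, 3, 4, 7, 10}  B3 = {3, 4, 5, 7, 10}  B4 = {1, 2, 4, 8, 10}  B5 = {3, 4, 6, 7, 10}  B6 = {4, 5, 7, 9, 10}
Tree: B1–B2, B2–B3, B1–B4, B2–B5, B3–B6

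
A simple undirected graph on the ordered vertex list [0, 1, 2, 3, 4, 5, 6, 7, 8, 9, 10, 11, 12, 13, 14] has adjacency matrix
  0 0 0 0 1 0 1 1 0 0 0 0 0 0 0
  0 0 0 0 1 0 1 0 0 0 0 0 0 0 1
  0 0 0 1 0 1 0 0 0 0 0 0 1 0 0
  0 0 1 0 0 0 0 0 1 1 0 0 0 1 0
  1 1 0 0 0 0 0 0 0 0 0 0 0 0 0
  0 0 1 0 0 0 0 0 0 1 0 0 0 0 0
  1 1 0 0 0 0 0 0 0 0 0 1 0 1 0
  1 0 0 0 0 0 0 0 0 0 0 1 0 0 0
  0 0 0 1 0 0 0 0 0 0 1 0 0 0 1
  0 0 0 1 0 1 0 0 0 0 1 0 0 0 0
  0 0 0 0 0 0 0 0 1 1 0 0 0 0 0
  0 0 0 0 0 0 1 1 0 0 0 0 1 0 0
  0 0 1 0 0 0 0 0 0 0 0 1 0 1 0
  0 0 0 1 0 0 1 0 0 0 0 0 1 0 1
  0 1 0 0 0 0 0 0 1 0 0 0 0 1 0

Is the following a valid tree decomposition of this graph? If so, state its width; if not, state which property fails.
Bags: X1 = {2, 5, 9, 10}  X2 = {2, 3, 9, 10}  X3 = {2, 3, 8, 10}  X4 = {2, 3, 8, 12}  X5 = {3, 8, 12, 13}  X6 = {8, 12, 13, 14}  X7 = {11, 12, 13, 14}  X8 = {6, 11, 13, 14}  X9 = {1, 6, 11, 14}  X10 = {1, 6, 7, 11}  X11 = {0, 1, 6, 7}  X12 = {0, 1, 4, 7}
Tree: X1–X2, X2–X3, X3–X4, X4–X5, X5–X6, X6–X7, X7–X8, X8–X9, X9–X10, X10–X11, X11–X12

Yes; width 3.

Vertex coverage: the bags together contain {0, 1, 2, 3, 4, 5, 6, 7, 8, 9, 10, 11, 12, 13, 14}, the full vertex set. Edge coverage: each edge of G has both endpoints in at least one bag. Running intersection: for every vertex, the bags containing it form a connected subtree. All three properties hold, so this is a valid tree decomposition of width max|bag| − 1 = 3, and hence tw(G) ≤ 3.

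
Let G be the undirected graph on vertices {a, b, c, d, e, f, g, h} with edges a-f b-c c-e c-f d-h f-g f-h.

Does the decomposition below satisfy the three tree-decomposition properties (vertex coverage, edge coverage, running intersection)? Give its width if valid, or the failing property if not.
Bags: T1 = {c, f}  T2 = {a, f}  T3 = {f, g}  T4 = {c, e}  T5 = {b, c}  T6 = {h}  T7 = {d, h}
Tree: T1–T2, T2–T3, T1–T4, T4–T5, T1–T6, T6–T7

No — edge (f,h) lies in no bag.

A tree decomposition must satisfy three properties: every vertex lies in some bag; for every edge, both endpoints lie together in some bag; and for every vertex, the bags containing it form a connected subtree. Here edge (f,h) lies in no bag, so the decomposition is invalid.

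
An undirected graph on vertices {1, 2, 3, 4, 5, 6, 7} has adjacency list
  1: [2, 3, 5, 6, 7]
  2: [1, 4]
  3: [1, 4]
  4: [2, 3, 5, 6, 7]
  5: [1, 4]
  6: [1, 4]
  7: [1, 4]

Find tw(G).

A width-2 tree decomposition is:
Bags: B1 = {1, 3, 4}  B2 = {1, 2, 4}  B3 = {1, 4, 6}  B4 = {1, 4, 5}  B5 = {1, 4, 7}
Tree: B1–B2, B2–B3, B3–B4, B4–B5
Each bag holds 3 vertices, so the decomposition has width 2, which upper-bounds the treewidth. For the lower bound, G contains the cycle 4–3–1–2–4, so G is not a forest; only forests have treewidth ≤ 1, hence tw(G) ≥ 2. Therefore the treewidth is 2.

2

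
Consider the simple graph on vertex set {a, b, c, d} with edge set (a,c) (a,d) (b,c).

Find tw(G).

1

A width-1 tree decomposition is:
Bags: B1 = {a, c}  B2 = {b, c}  B3 = {a, d}
Tree: B1–B2, B1–B3
Each bag holds 2 vertices, so the decomposition has width 1, which upper-bounds the treewidth. Any graph with an edge has treewidth ≥ 1, and G has the edge a–c. Combining the bounds, tw(G) = 1.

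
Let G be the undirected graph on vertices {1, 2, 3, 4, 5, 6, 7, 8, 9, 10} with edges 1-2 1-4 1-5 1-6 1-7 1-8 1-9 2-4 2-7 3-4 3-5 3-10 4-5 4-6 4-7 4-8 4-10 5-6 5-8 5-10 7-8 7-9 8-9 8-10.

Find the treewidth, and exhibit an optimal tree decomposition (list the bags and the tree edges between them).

Every bag has size at most 4, so the width is 4 − 1 = 3 and tw(G) ≤ 3. On the other hand G contains the 4-clique {1, 7, 8, 9}. A clique must lie in a single bag of any decomposition, so no decomposition can have width below 3. Hence tw(G) = 3 exactly.

Treewidth 3.
One optimal decomposition is:
Bags: B1 = {4, 5, 8, 10}  B2 = {1, 4, 5, 8}  B3 = {3, 4, 5, 10}  B4 = {1, 4, 5, 6}  B5 = {1, 4, 7, 8}  B6 = {1, 7, 8, 9}  B7 = {1, 2, 4, 7}
Tree: B1–B2, B1–B3, B2–B4, B2–B5, B5–B6, B5–B7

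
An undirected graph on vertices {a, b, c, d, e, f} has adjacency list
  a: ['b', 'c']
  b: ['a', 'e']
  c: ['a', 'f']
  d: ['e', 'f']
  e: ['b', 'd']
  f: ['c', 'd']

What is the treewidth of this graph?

2

A width-2 tree decomposition is:
Bags: B1 = {a, b, e}  B2 = {a, d, e}  B3 = {a, d, f}  B4 = {a, c, f}
Tree: B1–B2, B2–B3, B3–B4
Every bag has size at most 3, so the width is 3 − 1 = 2 and tw(G) ≤ 2. The edges a–b–e–d–f–c–a form a cycle, so G is not a tree and its treewidth is at least 2. Combining the bounds, tw(G) = 2.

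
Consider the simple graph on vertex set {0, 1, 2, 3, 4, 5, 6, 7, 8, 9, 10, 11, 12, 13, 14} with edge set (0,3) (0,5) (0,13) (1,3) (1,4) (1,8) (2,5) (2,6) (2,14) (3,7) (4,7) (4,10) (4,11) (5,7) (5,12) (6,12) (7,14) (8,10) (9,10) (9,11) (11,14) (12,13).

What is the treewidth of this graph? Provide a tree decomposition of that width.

Treewidth 3.
One such decomposition:
Bags: B1 = {8, 9, 10, 11}  B2 = {4, 8, 10, 11}  B3 = {1, 4, 8, 11}  B4 = {1, 4, 11, 14}  B5 = {1, 4, 7, 14}  B6 = {1, 3, 7, 14}  B7 = {2, 3, 7, 14}  B8 = {2, 3, 5, 7}  B9 = {0, 2, 3, 5}  B10 = {0, 2, 5, 6}  B11 = {0, 5, 6, 12}  B12 = {0, 6, 12, 13}
Tree: B1–B2, B2–B3, B3–B4, B4–B5, B5–B6, B6–B7, B7–B8, B8–B9, B9–B10, B10–B11, B11–B12

The largest bag has 4 vertices, giving width 3; this decomposition certifies tw(G) ≤ 3. For the lower bound: the 4 vertex sets {8,9,10}, {11}, {4}, {1,3,7,14} are disjoint, each induces a connected subgraph, and every pair is joined by at least one edge of G. Contracting each set to a single vertex therefore yields K_{4} as a minor, and since treewidth is minor-monotone, tw(G) ≥ tw(K_{4}) = 3. Combining the bounds, tw(G) = 3.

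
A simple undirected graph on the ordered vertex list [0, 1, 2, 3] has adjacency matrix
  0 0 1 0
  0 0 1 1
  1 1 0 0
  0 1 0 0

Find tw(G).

A width-1 tree decomposition is:
Bags: B1 = {0, 2}  B2 = {1, 2}  B3 = {1, 3}
Tree: B1–B2, B2–B3
Each bag holds 2 vertices, so the decomposition has width 1, which upper-bounds the treewidth. G has an edge, so its treewidth is at least 1. Combining the bounds, tw(G) = 1.

1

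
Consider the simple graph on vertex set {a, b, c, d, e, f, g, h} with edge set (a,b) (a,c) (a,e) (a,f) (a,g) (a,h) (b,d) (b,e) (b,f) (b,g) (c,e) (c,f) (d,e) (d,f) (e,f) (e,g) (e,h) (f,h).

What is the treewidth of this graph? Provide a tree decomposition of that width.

Every bag has size at most 4, so the width is 4 − 1 = 3 and tw(G) ≤ 3. Conversely, {a, b, e, g} is a clique of size 4, and the vertices of any clique must share a bag in every tree decomposition; so some bag has ≥ 4 vertices and tw(G) ≥ 3. Therefore the treewidth is 3.

Treewidth 3.
One optimal decomposition is:
Bags: B1 = {a, b, e, f}  B2 = {a, b, e, g}  B3 = {a, e, f, h}  B4 = {b, d, e, f}  B5 = {a, c, e, f}
Tree: B1–B2, B1–B3, B1–B4, B1–B5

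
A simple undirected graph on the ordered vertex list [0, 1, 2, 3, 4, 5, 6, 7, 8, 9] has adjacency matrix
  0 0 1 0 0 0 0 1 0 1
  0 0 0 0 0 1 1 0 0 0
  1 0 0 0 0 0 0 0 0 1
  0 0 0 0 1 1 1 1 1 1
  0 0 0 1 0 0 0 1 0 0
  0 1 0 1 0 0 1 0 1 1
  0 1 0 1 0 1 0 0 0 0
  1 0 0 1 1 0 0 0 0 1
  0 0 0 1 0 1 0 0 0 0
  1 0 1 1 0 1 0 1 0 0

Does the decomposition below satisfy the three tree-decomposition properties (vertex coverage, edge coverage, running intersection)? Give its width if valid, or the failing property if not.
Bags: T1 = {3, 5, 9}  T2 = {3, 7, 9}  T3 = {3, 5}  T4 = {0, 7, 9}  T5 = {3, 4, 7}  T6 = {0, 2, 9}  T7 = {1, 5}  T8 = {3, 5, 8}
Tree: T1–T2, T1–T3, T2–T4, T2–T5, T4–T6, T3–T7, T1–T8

No — vertex 6 appears in no bag.

A tree decomposition must satisfy three properties: every vertex lies in some bag; for every edge, both endpoints lie together in some bag; and for every vertex, the bags containing it form a connected subtree. Here vertex 6 appears in no bag, so the decomposition is invalid.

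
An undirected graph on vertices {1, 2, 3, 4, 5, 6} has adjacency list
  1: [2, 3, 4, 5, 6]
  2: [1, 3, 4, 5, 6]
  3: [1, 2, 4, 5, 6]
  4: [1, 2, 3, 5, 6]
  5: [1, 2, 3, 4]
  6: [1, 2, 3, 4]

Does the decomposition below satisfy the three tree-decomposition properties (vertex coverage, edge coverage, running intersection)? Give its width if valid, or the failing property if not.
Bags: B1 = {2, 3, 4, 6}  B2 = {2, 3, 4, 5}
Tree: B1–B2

No — vertex 1 appears in no bag.

A tree decomposition must satisfy three properties: every vertex lies in some bag; for every edge, both endpoints lie together in some bag; and for every vertex, the bags containing it form a connected subtree. Here vertex 1 appears in no bag, so the decomposition is invalid.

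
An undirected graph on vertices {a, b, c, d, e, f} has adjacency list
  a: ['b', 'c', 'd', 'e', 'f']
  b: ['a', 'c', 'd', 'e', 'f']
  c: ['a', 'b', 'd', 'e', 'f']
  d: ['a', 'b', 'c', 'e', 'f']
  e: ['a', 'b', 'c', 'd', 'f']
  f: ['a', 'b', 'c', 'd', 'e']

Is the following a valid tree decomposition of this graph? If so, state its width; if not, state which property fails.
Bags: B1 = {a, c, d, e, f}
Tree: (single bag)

No — vertex b appears in no bag.

A tree decomposition must satisfy three properties: every vertex lies in some bag; for every edge, both endpoints lie together in some bag; and for every vertex, the bags containing it form a connected subtree. Here vertex b appears in no bag, so the decomposition is invalid.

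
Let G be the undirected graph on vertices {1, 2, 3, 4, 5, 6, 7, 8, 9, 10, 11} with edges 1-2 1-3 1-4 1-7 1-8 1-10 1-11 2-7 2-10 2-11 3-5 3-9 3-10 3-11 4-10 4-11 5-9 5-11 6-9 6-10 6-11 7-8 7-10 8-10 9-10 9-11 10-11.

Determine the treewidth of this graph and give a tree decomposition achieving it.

Every bag has size at most 4, so the width is 4 − 1 = 3 and tw(G) ≤ 3. For the lower bound, the 4 vertices {1, 7, 8, 10} are pairwise adjacent, and any tree decomposition puts a clique entirely inside one bag — forcing width ≥ 3. Combining the bounds, tw(G) = 3.

Treewidth 3.
One such decomposition:
Bags: B1 = {1, 2, 10, 11}  B2 = {1, 2, 7, 10}  B3 = {1, 7, 8, 10}  B4 = {1, 3, 10, 11}  B5 = {3, 9, 10, 11}  B6 = {1, 4, 10, 11}  B7 = {3, 5, 9, 11}  B8 = {6, 9, 10, 11}
Tree: B1–B2, B2–B3, B1–B4, B4–B5, B4–B6, B5–B7, B5–B8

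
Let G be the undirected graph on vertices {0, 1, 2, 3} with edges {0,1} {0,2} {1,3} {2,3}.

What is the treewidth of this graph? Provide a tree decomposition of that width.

The largest bag has 3 vertices, giving width 2; this decomposition certifies tw(G) ≤ 2. Since 1–3–2–0–1 is a cycle in G, G is not acyclic. Forests are exactly the graphs of treewidth ≤ 1, so tw(G) ≥ 2. Hence tw(G) = 2 exactly.

Treewidth 2.
One optimal decomposition is:
Bags: B1 = {1, 2, 3}  B2 = {0, 1, 2}
Tree: B1–B2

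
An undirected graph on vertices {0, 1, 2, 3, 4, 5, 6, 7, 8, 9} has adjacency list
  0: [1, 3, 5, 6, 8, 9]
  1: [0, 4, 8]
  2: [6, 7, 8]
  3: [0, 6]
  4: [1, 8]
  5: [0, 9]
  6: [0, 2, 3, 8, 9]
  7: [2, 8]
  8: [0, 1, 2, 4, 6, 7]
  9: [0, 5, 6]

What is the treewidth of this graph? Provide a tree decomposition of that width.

Treewidth 2.
Bags: B1 = {0, 3, 6}  B2 = {0, 6, 9}  B3 = {0, 6, 8}  B4 = {2, 6, 8}  B5 = {0, 5, 9}  B6 = {0, 1, 8}  B7 = {2, 7, 8}  B8 = {1, 4, 8}
Tree: B1–B2, B2–B3, B3–B4, B2–B5, B3–B6, B4–B7, B6–B8

The largest bag has 3 vertices, giving width 2; this decomposition certifies tw(G) ≤ 2. For the lower bound, the 3 vertices {0, 1, 8} are pairwise adjacent, and any tree decomposition puts a clique entirely inside one bag — forcing width ≥ 2. Hence tw(G) = 2 exactly.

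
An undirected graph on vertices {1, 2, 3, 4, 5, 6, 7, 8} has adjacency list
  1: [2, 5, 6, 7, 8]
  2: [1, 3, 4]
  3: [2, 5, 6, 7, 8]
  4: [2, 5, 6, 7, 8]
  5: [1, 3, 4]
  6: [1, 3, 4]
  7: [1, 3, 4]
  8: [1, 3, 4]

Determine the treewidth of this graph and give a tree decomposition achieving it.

Treewidth 3.
Bags: B1 = {1, 3, 4, 6}  B2 = {1, 3, 4, 8}  B3 = {1, 3, 4, 5}  B4 = {1, 3, 4, 7}  B5 = {1, 2, 3, 4}
Tree: B1–B2, B2–B3, B3–B4, B4–B5

Every bag has size at most 4, so the width is 4 − 1 = 3 and tw(G) ≤ 3. For the lower bound: the 4 vertex sets {1,6}, {4,8}, {3}, {5} are disjoint, each induces a connected subgraph, and every pair is joined by at least one edge of G. Contracting each set to a single vertex therefore yields K_{4} as a minor, and since treewidth is minor-monotone, tw(G) ≥ tw(K_{4}) = 3. The upper and lower bounds meet at 3, so that is the treewidth.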